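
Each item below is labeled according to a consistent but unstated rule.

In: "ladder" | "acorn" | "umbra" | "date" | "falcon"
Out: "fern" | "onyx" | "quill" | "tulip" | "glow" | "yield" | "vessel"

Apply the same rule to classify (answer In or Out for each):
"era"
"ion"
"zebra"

In, Out, In

All 'In' examples share one property — contains 'a' — and every 'Out' example lacks it.
"era": has 'a' — checks out, so In. "ion": no 'a' — does not fit, so Out. "zebra": has 'a' — checks out, so In.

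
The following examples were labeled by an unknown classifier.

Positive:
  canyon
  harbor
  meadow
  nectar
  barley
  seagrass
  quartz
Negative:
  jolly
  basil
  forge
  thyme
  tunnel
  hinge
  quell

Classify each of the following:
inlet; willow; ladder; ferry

'Positive' ⟺ even length AND contains 'a'.
inlet — length 5, no 'a', hence Negative. willow — length 6, no 'a', hence Negative. ladder — length 6, has 'a', hence Positive. ferry — length 5, no 'a', hence Negative.

Negative, Negative, Positive, Negative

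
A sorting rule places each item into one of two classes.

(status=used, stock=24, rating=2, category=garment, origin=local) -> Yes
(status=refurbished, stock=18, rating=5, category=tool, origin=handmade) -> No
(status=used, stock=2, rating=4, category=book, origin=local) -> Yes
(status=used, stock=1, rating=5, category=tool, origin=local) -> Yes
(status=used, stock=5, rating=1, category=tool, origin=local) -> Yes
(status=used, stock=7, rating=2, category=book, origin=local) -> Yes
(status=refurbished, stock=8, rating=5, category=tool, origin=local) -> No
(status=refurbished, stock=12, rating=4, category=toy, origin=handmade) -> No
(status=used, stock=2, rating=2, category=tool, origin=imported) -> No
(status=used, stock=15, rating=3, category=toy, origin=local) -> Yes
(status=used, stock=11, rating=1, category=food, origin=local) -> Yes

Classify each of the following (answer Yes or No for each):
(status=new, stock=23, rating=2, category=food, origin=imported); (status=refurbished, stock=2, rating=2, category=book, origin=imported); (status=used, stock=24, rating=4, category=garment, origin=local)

No, No, Yes

Rule: origin is local AND status is used. This holds for each 'Yes' example and fails for each 'No' one.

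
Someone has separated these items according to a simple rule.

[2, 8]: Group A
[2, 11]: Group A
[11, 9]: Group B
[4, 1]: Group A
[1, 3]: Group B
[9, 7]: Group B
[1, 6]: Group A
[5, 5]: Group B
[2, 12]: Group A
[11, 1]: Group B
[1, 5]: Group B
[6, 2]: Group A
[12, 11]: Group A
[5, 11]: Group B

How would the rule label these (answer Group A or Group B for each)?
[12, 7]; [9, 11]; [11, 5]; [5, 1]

Every 'Group A' example satisfies: product is even. None of the 'Group B' examples do.

Group A, Group B, Group B, Group B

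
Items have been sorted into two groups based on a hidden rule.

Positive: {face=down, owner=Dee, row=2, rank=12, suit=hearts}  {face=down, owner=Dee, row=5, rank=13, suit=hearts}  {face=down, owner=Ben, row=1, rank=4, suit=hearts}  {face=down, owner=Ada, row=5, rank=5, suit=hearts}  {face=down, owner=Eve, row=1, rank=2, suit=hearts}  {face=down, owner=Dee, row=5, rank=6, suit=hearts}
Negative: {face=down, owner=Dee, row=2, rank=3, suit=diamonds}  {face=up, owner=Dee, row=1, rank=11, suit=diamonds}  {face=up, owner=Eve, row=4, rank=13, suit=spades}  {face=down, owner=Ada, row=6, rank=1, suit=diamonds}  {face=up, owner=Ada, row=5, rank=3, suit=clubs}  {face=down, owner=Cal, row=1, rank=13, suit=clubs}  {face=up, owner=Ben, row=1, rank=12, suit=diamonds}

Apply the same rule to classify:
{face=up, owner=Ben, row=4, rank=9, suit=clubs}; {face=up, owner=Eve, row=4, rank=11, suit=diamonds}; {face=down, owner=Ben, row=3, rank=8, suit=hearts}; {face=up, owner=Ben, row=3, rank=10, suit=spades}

Checking candidate rules against both groups, what survives is: suit is hearts.
{face=up, owner=Ben, row=4, rank=9, suit=clubs} → suit is clubs → Negative.
{face=up, owner=Eve, row=4, rank=11, suit=diamonds} → suit is diamonds → Negative.
{face=down, owner=Ben, row=3, rank=8, suit=hearts} → suit is hearts → Positive.
{face=up, owner=Ben, row=3, rank=10, suit=spades} → suit is spades → Negative.

Negative, Negative, Positive, Negative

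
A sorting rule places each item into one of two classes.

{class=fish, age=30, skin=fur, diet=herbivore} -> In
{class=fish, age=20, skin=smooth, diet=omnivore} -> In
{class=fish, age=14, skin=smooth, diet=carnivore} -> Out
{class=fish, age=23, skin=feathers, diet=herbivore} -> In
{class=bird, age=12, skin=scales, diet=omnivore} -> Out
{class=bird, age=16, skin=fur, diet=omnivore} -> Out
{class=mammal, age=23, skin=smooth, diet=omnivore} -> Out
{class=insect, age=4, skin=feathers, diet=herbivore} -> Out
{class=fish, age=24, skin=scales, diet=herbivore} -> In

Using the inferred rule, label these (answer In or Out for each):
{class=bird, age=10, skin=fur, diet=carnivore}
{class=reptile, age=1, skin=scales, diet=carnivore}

Out, Out

The classifier is using: class is fish AND age ≥ 16.
{class=bird, age=10, skin=fur, diet=carnivore} → class is bird, age = 10 → Out. {class=reptile, age=1, skin=scales, diet=carnivore} → class is reptile, age = 1 → Out.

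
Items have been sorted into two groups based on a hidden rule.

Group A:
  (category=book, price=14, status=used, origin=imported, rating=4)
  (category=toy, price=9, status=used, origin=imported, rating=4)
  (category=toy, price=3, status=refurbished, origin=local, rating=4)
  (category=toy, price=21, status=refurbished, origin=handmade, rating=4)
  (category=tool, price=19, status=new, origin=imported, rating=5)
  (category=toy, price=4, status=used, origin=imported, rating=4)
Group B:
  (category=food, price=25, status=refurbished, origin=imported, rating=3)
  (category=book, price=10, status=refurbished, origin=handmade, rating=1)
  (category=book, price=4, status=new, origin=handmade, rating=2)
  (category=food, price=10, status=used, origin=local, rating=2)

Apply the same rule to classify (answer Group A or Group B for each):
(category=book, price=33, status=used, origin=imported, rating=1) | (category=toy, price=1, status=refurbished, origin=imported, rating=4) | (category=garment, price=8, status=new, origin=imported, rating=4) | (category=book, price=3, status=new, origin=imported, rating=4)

Every 'Group A' example satisfies: rating ≥ 4. None of the 'Group B' examples do.
(category=book, price=33, status=used, origin=imported, rating=1): rating = 1 — doesn't qualify, so Group B.
(category=toy, price=1, status=refurbished, origin=imported, rating=4): rating = 4 — matches, so Group A.
(category=garment, price=8, status=new, origin=imported, rating=4): rating = 4 — matches, so Group A.
(category=book, price=3, status=new, origin=imported, rating=4): rating = 4 — matches, so Group A.

Group B, Group A, Group A, Group A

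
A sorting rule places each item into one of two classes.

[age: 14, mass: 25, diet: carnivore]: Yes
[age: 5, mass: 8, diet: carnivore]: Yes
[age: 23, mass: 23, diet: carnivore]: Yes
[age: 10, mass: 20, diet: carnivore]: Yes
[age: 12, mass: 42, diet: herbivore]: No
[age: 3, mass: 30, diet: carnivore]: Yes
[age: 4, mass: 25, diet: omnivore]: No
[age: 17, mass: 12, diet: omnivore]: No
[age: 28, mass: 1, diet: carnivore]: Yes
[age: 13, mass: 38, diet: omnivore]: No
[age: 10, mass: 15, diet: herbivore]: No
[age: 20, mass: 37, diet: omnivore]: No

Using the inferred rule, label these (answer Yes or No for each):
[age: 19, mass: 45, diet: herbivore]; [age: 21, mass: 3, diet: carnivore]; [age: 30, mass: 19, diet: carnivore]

No, Yes, Yes

One predicate separates the groups cleanly: diet is carnivore.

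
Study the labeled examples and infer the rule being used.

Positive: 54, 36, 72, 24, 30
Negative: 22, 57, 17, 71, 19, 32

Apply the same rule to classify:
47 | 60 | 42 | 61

The simplest hypothesis consistent with all the labels is: multiple of 6.
47 — 47 = 6·7 + 5, hence Negative. 60 — 60 = 6·10, hence Positive. 42 — 42 = 6·7, hence Positive. 61 — 61 = 6·10 + 1, hence Negative.

Negative, Positive, Positive, Negative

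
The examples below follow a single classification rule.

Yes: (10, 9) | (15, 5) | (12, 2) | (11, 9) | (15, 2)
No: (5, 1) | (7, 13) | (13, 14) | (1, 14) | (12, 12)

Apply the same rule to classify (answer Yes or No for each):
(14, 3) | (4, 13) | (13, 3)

Yes, No, Yes

The rule appears to be: first > second AND sum ≥ 14.
(14, 3): 14 > 3, 14+3 = 17 — fits, so Yes. (4, 13): 4 < 13, 4+13 = 17 — fails this test, so No. (13, 3): 13 > 3, 13+3 = 16 — fits, so Yes.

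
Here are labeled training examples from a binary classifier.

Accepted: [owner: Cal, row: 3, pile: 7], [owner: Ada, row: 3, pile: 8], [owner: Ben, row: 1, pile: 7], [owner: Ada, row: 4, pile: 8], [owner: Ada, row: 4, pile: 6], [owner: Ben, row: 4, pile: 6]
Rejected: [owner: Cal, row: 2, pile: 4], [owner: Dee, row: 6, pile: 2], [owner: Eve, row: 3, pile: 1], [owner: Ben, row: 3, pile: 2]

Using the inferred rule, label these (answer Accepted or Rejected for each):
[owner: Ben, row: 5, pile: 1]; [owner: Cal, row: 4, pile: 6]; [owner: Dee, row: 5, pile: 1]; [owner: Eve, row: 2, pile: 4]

Rejected, Accepted, Rejected, Rejected

Every 'Accepted' example satisfies: pile ≥ 6. None of the 'Rejected' examples do.
[owner: Ben, row: 5, pile: 1]: pile = 1 — does not satisfy this, so Rejected. [owner: Cal, row: 4, pile: 6]: pile = 6 — meets the rule, so Accepted. [owner: Dee, row: 5, pile: 1]: pile = 1 — does not satisfy this, so Rejected. [owner: Eve, row: 2, pile: 4]: pile = 4 — does not satisfy this, so Rejected.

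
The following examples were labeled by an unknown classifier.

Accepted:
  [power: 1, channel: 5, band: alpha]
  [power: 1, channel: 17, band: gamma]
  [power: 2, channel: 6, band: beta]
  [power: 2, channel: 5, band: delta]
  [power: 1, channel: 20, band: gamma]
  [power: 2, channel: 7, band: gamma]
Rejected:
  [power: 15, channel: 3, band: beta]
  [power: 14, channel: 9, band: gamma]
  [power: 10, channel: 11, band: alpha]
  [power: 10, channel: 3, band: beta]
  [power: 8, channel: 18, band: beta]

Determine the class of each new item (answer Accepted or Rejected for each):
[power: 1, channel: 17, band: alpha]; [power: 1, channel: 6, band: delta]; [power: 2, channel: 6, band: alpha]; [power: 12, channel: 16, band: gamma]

Every 'Accepted' example satisfies: power ≤ 2. None of the 'Rejected' examples do.
Accepted: [power: 1, channel: 17, band: alpha], since power = 1.
Accepted: [power: 1, channel: 6, band: delta], since power = 1.
Accepted: [power: 2, channel: 6, band: alpha], since power = 2.
Rejected: [power: 12, channel: 16, band: gamma], since power = 12.

Accepted, Accepted, Accepted, Rejected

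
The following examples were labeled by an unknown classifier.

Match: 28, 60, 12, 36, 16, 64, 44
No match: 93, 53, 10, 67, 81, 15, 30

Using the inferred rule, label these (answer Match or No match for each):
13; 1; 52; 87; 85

No match, No match, Match, No match, No match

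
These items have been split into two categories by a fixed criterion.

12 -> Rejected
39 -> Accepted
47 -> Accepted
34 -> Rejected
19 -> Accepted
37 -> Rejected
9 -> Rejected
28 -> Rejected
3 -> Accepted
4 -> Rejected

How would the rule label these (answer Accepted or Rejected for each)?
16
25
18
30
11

Rejected, Rejected, Rejected, Rejected, Accepted

The simplest hypothesis consistent with all the labels is: ≡ 3 (mod 4).
16 → 16 mod 4 = 0 → Rejected. 25 → 25 mod 4 = 1 → Rejected. 18 → 18 mod 4 = 2 → Rejected. 30 → 30 mod 4 = 2 → Rejected. 11 → 11 mod 4 = 3 → Accepted.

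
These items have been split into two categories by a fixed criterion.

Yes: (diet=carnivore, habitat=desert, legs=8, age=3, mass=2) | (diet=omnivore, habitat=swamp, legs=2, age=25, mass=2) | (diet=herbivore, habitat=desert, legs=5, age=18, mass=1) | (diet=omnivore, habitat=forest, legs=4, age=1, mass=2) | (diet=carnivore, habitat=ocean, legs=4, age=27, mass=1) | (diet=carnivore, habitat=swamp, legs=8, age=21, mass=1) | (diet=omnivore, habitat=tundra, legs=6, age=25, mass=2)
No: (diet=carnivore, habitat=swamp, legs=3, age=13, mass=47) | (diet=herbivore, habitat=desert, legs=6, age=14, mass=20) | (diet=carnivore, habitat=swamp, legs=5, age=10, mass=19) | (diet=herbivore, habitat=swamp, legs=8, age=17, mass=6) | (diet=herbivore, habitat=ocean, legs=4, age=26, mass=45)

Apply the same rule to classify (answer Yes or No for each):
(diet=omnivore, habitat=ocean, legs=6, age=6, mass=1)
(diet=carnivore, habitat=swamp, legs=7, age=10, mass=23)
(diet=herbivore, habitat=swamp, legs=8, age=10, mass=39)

Rule: mass ≤ 2. This holds for each 'Yes' example and fails for each 'No' one.
Yes: (diet=omnivore, habitat=ocean, legs=6, age=6, mass=1), since mass = 1. No: (diet=carnivore, habitat=swamp, legs=7, age=10, mass=23), since mass = 23. No: (diet=herbivore, habitat=swamp, legs=8, age=10, mass=39), since mass = 39.

Yes, No, No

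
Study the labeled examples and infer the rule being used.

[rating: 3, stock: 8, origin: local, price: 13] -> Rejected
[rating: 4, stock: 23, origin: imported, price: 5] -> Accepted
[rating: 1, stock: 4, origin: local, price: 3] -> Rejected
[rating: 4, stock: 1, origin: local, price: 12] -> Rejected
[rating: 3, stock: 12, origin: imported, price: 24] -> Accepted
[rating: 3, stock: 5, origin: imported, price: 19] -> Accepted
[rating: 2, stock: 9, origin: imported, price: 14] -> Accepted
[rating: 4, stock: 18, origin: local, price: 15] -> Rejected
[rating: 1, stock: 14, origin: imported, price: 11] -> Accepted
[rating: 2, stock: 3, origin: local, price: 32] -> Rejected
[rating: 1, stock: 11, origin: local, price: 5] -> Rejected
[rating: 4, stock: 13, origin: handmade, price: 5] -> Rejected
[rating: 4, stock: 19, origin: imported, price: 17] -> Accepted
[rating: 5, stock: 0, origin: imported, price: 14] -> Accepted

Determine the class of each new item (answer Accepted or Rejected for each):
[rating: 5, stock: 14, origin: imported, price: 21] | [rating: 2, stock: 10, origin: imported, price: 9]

The simplest hypothesis consistent with all the labels is: origin is imported.

Accepted, Accepted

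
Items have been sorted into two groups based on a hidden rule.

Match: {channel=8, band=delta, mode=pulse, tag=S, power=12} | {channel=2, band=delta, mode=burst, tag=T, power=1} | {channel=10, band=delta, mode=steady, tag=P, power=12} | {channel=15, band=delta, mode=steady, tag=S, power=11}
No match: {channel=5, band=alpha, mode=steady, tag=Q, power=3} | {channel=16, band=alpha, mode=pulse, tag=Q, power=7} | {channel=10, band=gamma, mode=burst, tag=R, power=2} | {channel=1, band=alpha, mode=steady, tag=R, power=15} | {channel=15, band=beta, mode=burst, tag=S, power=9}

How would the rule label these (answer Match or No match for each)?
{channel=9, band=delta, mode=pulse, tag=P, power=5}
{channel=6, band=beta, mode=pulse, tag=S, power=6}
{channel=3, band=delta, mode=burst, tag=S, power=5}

The pattern is that an item is 'Match' exactly when: band is delta.
{channel=9, band=delta, mode=pulse, tag=P, power=5} — band is delta, hence Match. {channel=6, band=beta, mode=pulse, tag=S, power=6} — band is beta, hence No match. {channel=3, band=delta, mode=burst, tag=S, power=5} — band is delta, hence Match.

Match, No match, Match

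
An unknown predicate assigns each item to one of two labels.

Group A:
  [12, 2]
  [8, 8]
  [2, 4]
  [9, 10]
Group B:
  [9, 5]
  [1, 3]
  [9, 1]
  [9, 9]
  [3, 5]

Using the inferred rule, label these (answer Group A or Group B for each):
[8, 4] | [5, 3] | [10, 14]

Group A, Group B, Group A

'Group A' ⟺ second is even.
[8, 4]: Group A (second 4).
[5, 3]: Group B (second 3).
[10, 14]: Group A (second 14).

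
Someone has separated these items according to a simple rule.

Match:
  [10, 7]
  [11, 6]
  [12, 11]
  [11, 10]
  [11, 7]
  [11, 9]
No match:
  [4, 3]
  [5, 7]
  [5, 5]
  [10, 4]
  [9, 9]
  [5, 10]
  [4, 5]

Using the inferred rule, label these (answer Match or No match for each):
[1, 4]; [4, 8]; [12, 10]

Every 'Match' example satisfies: first > second AND sum ≥ 15. None of the 'No match' examples do.
No match: [1, 4], since 1 < 4, 1+4 = 5.
No match: [4, 8], since 4 < 8, 4+8 = 12.
Match: [12, 10], since 12 > 10, 12+10 = 22.

No match, No match, Match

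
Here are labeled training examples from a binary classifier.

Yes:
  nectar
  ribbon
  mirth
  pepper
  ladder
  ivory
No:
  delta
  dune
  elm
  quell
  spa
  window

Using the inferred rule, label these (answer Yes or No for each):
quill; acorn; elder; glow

The rule appears to be: contains 'r'.
quill → no 'r' → No.
acorn → has 'r' → Yes.
elder → has 'r' → Yes.
glow → no 'r' → No.

No, Yes, Yes, No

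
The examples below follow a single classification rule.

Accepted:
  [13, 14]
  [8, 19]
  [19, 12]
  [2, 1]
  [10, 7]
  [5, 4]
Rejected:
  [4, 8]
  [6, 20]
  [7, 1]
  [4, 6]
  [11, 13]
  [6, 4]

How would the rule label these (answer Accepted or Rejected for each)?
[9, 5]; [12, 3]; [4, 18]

Rejected, Accepted, Rejected

Looking at the examples, the only property every 'Accepted' case has and every 'Rejected' case lacks is: sum is odd.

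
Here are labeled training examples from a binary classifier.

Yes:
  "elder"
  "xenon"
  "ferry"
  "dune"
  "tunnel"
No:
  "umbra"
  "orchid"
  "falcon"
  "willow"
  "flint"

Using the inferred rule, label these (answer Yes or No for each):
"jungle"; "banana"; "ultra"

The common property of the 'Yes' items is: contains 'e'. No 'No' item has it.
"jungle" → has 'e' → Yes. "banana" → no 'e' → No. "ultra" → no 'e' → No.

Yes, No, No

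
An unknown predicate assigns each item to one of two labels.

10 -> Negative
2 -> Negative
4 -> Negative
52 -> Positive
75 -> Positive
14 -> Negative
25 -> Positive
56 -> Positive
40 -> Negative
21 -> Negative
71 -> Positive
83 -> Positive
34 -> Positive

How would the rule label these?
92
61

A rule that fits every label: digit sum ≥ 6 — true of each 'Positive' example, false of each 'Negative' one.
92: Positive (digit sum 9+2 = 11). 61: Positive (digit sum 6+1 = 7).

Positive, Positive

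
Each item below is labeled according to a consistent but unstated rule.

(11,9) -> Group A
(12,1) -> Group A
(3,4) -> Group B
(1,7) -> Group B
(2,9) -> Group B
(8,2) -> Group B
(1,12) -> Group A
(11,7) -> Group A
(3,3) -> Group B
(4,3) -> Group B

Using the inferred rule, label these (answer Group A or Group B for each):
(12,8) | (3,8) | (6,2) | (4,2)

Rule: sum ≥ 13. This holds for each 'Group A' example and fails for each 'Group B' one.

Group A, Group B, Group B, Group B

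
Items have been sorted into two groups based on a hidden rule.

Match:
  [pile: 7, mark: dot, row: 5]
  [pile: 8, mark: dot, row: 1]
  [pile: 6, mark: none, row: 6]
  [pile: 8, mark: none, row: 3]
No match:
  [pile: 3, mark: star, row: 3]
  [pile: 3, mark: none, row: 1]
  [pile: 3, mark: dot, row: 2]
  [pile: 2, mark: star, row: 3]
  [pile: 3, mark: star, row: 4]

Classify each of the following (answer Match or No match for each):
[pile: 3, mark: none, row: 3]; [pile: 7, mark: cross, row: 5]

The rule appears to be: pile ≥ 6.
[pile: 3, mark: none, row: 3]: pile = 3 — does not fit, so No match. [pile: 7, mark: cross, row: 5]: pile = 7 — has this property, so Match.

No match, Match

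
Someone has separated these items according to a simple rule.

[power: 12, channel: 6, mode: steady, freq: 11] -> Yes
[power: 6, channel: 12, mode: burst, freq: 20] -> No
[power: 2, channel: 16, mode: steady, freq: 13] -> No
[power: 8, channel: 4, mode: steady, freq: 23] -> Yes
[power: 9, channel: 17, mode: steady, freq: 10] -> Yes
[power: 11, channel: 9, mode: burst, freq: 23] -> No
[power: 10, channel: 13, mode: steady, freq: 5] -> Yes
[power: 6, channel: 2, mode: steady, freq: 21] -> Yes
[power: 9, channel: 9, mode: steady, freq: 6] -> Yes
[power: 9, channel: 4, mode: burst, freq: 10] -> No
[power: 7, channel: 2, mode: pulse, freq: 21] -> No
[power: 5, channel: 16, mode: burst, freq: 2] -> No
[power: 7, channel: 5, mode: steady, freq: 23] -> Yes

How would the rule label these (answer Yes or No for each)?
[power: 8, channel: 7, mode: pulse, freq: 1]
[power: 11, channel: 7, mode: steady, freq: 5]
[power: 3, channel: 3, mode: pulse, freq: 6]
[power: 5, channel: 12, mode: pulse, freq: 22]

No, Yes, No, No

Rule: mode is steady AND power ≥ 5. This holds for each 'Yes' example and fails for each 'No' one.
[power: 8, channel: 7, mode: pulse, freq: 1] → mode is pulse, power = 8 → No.
[power: 11, channel: 7, mode: steady, freq: 5] → mode is steady, power = 11 → Yes.
[power: 3, channel: 3, mode: pulse, freq: 6] → mode is pulse, power = 3 → No.
[power: 5, channel: 12, mode: pulse, freq: 22] → mode is pulse, power = 5 → No.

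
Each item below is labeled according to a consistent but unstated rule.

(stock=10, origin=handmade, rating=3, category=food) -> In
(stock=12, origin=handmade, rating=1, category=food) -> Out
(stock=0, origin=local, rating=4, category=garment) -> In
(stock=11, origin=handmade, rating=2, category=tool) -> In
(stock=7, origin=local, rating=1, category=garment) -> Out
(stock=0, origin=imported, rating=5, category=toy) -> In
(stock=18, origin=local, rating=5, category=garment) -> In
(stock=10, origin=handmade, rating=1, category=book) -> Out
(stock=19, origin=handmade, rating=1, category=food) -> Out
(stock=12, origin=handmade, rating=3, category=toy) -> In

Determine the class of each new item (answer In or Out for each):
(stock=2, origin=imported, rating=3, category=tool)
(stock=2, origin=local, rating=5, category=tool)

In, In

The common property of the 'In' items is: rating ≥ 2. No 'Out' item has it.
(stock=2, origin=imported, rating=3, category=tool): rating = 3 — has this property, so In. (stock=2, origin=local, rating=5, category=tool): rating = 5 — has this property, so In.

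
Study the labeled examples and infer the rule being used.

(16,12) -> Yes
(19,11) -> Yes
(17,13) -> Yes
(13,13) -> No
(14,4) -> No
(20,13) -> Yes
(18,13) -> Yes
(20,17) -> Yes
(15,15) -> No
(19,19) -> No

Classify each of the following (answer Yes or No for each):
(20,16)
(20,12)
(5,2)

Yes, Yes, No

The pattern is that an item is 'Yes' exactly when: first > second AND sum ≥ 26.
(20,16): 20 > 16, 20+16 = 36, satisfies this → Yes.
(20,12): 20 > 12, 20+12 = 32, satisfies this → Yes.
(5,2): 5 > 2, 5+2 = 7, lacks this property → No.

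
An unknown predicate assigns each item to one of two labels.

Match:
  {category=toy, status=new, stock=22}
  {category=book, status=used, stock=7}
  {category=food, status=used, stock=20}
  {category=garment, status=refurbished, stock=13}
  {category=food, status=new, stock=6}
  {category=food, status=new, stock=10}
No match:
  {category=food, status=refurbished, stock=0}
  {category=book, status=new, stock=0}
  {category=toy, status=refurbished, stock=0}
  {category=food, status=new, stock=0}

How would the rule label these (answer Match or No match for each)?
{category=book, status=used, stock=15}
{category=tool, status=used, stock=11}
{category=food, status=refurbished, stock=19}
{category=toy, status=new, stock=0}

Every 'Match' example satisfies: stock ≥ 6. None of the 'No match' examples do.
{category=book, status=used, stock=15} — stock = 15, hence Match.
{category=tool, status=used, stock=11} — stock = 11, hence Match.
{category=food, status=refurbished, stock=19} — stock = 19, hence Match.
{category=toy, status=new, stock=0} — stock = 0, hence No match.

Match, Match, Match, No match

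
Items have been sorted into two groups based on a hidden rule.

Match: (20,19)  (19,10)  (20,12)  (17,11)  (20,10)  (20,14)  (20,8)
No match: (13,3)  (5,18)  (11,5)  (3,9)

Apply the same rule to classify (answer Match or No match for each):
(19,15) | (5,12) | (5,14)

Match, No match, No match

A rule that fits every label: sum ≥ 28 — true of each 'Match' example, false of each 'No match' one.
(19,15): Match (19+15 = 34).
(5,12): No match (5+12 = 17).
(5,14): No match (5+14 = 19).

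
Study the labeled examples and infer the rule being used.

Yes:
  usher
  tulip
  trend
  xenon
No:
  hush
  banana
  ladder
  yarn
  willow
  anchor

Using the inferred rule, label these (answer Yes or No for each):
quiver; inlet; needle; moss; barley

No, Yes, No, No, No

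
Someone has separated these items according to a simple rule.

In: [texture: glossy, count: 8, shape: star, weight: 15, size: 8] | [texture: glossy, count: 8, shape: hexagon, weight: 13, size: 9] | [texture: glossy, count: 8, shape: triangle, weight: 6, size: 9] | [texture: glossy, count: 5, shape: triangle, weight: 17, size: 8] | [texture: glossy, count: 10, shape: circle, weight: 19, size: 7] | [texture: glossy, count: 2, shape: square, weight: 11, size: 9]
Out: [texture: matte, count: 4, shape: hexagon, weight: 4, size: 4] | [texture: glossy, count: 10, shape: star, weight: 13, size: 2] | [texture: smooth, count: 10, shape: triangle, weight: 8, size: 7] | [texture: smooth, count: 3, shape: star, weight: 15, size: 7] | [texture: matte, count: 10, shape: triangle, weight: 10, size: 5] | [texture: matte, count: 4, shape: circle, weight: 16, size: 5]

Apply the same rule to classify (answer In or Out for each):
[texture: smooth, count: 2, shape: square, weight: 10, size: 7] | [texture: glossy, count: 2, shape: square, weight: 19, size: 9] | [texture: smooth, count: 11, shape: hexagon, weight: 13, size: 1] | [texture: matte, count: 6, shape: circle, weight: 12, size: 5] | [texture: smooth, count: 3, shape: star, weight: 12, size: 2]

Out, In, Out, Out, Out

A rule that fits every label: texture is glossy AND size ≥ 4 — true of each 'In' example, false of each 'Out' one.
[texture: smooth, count: 2, shape: square, weight: 10, size: 7]: texture is smooth, size = 7 — does not satisfy this, so Out.
[texture: glossy, count: 2, shape: square, weight: 19, size: 9]: texture is glossy, size = 9 — qualifies, so In.
[texture: smooth, count: 11, shape: hexagon, weight: 13, size: 1]: texture is smooth, size = 1 — does not satisfy this, so Out.
[texture: matte, count: 6, shape: circle, weight: 12, size: 5]: texture is matte, size = 5 — does not satisfy this, so Out.
[texture: smooth, count: 3, shape: star, weight: 12, size: 2]: texture is smooth, size = 2 — does not satisfy this, so Out.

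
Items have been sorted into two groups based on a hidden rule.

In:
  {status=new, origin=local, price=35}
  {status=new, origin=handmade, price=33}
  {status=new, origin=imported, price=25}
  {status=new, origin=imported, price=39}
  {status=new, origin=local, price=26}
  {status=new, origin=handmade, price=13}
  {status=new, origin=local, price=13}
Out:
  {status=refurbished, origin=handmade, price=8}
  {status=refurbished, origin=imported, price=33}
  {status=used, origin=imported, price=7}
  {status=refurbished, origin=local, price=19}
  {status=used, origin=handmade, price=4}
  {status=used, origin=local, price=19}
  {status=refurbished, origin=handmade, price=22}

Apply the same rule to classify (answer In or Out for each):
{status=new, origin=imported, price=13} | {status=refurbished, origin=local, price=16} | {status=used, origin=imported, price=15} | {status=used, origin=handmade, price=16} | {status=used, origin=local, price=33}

The distinguishing property — status is new — holds for all the 'In' cases and none of the 'Out' cases.
{status=new, origin=imported, price=13}: status is new — satisfies this, so In. {status=refurbished, origin=local, price=16}: status is refurbished — does not fit, so Out. {status=used, origin=imported, price=15}: status is used — does not fit, so Out. {status=used, origin=handmade, price=16}: status is used — does not fit, so Out. {status=used, origin=local, price=33}: status is used — does not fit, so Out.

In, Out, Out, Out, Out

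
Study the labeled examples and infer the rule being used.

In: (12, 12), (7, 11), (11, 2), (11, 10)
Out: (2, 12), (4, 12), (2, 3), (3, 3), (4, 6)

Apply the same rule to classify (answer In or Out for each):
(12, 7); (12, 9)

In, In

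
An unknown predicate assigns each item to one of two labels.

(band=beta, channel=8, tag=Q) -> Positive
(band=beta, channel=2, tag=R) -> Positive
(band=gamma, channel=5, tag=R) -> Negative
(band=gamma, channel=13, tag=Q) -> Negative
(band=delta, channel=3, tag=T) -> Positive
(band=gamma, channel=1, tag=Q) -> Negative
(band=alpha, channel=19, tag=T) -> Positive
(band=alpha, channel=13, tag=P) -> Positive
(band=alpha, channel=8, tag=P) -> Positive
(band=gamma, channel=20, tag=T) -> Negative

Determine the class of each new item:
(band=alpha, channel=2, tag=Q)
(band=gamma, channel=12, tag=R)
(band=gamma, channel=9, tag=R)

'Positive' ⟺ band is not gamma.

Positive, Negative, Negative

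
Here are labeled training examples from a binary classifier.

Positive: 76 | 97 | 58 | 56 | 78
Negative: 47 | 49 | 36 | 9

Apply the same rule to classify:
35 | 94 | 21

The rule appears to be: at least 56.

Negative, Positive, Negative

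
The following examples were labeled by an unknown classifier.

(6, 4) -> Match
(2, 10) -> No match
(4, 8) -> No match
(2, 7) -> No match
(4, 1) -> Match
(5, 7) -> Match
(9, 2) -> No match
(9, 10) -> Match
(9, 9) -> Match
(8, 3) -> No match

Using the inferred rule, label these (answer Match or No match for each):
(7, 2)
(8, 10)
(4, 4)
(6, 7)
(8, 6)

No match, Match, Match, Match, Match

One predicate separates the groups cleanly: |first − second| ≤ 3.
(7, 2): |7−2| = 5 — doesn't match, so No match.
(8, 10): |8−10| = 2 — checks out, so Match.
(4, 4): |4−4| = 0 — checks out, so Match.
(6, 7): |6−7| = 1 — checks out, so Match.
(8, 6): |8−6| = 2 — checks out, so Match.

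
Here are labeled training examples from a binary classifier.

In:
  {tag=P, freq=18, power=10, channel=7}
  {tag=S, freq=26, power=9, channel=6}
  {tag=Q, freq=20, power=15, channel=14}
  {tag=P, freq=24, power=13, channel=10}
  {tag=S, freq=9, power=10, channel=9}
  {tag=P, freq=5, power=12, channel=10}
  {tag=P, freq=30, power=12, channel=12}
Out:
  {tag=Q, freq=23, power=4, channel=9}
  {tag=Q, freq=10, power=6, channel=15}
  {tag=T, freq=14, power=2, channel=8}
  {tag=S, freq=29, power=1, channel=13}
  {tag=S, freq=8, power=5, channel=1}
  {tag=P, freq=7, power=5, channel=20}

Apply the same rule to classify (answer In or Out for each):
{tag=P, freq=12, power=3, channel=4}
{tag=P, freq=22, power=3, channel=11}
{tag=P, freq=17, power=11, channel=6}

A rule that fits every label: power ≥ 9 — true of each 'In' example, false of each 'Out' one.

Out, Out, In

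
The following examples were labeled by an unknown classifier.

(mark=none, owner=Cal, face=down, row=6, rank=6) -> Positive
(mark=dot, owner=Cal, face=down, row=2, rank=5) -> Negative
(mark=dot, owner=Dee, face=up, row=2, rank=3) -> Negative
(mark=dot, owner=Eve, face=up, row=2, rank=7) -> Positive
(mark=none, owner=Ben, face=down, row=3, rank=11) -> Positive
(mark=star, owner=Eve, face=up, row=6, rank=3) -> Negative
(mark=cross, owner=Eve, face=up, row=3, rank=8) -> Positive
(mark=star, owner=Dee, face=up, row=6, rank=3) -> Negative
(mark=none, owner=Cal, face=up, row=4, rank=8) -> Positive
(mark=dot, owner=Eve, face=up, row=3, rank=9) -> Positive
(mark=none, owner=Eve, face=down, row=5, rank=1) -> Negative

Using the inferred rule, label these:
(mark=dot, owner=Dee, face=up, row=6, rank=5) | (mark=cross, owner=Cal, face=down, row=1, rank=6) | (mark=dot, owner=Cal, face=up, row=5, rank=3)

Negative, Positive, Negative

All 'Positive' examples share one property — rank ≥ 6 — and every 'Negative' example lacks it.
(mark=dot, owner=Dee, face=up, row=6, rank=5): rank = 5, lacks this property → Negative. (mark=cross, owner=Cal, face=down, row=1, rank=6): rank = 6, checks out → Positive. (mark=dot, owner=Cal, face=up, row=5, rank=3): rank = 3, lacks this property → Negative.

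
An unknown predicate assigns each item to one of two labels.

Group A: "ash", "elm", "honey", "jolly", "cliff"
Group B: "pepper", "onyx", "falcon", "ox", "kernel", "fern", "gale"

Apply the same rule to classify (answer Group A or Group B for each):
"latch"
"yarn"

Group A, Group B

The distinguishing property — odd length — holds for all the 'Group A' cases and none of the 'Group B' cases.
Group A: "latch", since length 5.
Group B: "yarn", since length 4.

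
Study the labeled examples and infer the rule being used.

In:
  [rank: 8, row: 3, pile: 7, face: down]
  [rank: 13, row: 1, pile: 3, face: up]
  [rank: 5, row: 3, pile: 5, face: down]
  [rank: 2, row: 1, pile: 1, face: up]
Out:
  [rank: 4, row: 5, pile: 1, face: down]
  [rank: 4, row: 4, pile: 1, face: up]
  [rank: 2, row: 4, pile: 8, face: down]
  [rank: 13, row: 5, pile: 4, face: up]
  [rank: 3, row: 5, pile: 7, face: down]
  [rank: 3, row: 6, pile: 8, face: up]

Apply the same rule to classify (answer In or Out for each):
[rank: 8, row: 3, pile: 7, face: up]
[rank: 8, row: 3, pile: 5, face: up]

In, In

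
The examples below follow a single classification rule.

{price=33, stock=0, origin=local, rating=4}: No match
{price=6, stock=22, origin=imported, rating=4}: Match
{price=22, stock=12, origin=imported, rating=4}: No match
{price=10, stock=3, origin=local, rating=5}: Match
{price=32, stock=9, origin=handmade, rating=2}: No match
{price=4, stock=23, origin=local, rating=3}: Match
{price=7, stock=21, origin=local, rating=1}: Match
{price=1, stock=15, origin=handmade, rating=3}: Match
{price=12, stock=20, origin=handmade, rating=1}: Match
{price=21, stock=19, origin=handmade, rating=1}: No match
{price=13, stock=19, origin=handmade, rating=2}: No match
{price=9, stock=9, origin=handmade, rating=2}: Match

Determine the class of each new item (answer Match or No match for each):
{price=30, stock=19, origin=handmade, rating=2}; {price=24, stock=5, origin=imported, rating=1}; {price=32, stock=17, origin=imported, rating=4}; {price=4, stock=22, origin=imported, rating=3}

No match, No match, No match, Match

The classifier is using: price ≤ 12.
No match: {price=30, stock=19, origin=handmade, rating=2}, since price = 30.
No match: {price=24, stock=5, origin=imported, rating=1}, since price = 24.
No match: {price=32, stock=17, origin=imported, rating=4}, since price = 32.
Match: {price=4, stock=22, origin=imported, rating=3}, since price = 4.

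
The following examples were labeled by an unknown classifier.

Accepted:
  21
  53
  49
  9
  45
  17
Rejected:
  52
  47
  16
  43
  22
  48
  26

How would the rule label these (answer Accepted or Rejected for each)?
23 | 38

Rejected, Rejected

The classifier is using: ≡ 1 (mod 4).
23 → 23 mod 4 = 3 → Rejected.
38 → 38 mod 4 = 2 → Rejected.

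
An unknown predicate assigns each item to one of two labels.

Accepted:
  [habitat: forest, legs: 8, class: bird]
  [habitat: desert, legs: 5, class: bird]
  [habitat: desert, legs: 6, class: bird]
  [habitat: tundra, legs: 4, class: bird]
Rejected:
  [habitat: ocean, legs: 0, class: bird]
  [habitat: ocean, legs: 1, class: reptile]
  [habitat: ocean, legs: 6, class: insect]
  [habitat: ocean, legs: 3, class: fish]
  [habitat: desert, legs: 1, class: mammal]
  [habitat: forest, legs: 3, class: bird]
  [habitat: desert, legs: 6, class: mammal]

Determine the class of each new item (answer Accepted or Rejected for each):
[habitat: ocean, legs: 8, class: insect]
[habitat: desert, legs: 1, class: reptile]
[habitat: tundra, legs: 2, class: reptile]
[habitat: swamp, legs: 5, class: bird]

Rejected, Rejected, Rejected, Accepted

Rule: class is bird AND legs ≥ 4. This holds for each 'Accepted' example and fails for each 'Rejected' one.
Rejected: [habitat: ocean, legs: 8, class: insect], since class is insect, legs = 8.
Rejected: [habitat: desert, legs: 1, class: reptile], since class is reptile, legs = 1.
Rejected: [habitat: tundra, legs: 2, class: reptile], since class is reptile, legs = 2.
Accepted: [habitat: swamp, legs: 5, class: bird], since class is bird, legs = 5.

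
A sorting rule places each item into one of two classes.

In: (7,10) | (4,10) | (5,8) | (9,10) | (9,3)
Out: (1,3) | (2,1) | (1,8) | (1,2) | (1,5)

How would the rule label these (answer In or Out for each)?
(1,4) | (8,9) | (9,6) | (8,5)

Out, In, In, In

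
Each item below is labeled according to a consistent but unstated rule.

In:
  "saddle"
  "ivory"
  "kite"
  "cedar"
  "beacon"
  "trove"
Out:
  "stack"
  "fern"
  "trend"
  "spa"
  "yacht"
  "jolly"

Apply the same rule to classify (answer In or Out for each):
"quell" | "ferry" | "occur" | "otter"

The classifier is using: has ≥ 2 vowels.

In, Out, In, In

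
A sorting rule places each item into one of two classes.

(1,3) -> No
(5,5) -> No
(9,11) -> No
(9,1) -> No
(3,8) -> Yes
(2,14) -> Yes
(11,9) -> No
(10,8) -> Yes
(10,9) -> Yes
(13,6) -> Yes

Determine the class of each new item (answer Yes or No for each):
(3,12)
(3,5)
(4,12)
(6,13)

Yes, No, Yes, Yes

A rule that fits every label: product is even — true of each 'Yes' example, false of each 'No' one.
(3,12): Yes (3·12 = 36).
(3,5): No (3·5 = 15).
(4,12): Yes (4·12 = 48).
(6,13): Yes (6·13 = 78).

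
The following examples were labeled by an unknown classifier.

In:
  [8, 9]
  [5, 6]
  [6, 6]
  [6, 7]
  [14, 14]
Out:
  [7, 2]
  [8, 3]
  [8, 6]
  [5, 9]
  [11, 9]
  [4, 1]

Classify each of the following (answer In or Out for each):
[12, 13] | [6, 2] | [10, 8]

In, Out, Out

All 'In' examples share one property — |first − second| ≤ 1 — and every 'Out' example lacks it.
[12, 13] → |12−13| = 1 → In. [6, 2] → |6−2| = 4 → Out. [10, 8] → |10−8| = 2 → Out.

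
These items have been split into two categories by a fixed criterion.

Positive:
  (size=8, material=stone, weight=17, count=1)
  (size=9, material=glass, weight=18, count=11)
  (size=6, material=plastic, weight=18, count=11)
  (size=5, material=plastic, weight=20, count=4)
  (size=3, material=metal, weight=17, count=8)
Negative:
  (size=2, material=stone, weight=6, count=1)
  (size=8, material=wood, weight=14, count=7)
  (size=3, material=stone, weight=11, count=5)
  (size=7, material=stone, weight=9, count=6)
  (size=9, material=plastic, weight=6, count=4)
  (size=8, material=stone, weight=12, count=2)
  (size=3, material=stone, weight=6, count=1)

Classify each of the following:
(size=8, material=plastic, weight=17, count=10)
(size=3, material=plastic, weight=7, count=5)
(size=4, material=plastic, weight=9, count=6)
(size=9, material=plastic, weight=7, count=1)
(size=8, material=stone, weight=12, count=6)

Positive, Negative, Negative, Negative, Negative

The simplest hypothesis consistent with all the labels is: weight ≥ 17.
(size=8, material=plastic, weight=17, count=10): weight = 17 — matches, so Positive. (size=3, material=plastic, weight=7, count=5): weight = 7 — lacks this property, so Negative. (size=4, material=plastic, weight=9, count=6): weight = 9 — lacks this property, so Negative. (size=9, material=plastic, weight=7, count=1): weight = 7 — lacks this property, so Negative. (size=8, material=stone, weight=12, count=6): weight = 12 — lacks this property, so Negative.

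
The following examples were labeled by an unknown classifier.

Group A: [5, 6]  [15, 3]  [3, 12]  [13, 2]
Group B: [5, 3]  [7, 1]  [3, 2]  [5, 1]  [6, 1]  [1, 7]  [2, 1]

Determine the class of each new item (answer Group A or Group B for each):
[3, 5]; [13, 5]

Rule: sum ≥ 11. This holds for each 'Group A' example and fails for each 'Group B' one.
[3, 5] — 3+5 = 8, hence Group B.
[13, 5] — 13+5 = 18, hence Group A.

Group B, Group A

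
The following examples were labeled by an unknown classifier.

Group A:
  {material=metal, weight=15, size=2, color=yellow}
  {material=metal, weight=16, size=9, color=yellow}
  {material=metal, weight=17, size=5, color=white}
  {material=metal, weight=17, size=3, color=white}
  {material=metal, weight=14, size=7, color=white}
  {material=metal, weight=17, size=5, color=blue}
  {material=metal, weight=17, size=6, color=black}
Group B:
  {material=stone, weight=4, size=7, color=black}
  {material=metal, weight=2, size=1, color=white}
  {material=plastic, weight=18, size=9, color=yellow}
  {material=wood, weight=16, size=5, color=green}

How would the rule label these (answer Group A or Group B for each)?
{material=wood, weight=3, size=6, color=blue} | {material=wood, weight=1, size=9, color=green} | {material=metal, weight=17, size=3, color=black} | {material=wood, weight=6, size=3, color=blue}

Group B, Group B, Group A, Group B

The distinguishing property — material is metal AND size ≥ 2 — holds for all the 'Group A' cases and none of the 'Group B' cases.
{material=wood, weight=3, size=6, color=blue} → material is wood, size = 6 → Group B.
{material=wood, weight=1, size=9, color=green} → material is wood, size = 9 → Group B.
{material=metal, weight=17, size=3, color=black} → material is metal, size = 3 → Group A.
{material=wood, weight=6, size=3, color=blue} → material is wood, size = 3 → Group B.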